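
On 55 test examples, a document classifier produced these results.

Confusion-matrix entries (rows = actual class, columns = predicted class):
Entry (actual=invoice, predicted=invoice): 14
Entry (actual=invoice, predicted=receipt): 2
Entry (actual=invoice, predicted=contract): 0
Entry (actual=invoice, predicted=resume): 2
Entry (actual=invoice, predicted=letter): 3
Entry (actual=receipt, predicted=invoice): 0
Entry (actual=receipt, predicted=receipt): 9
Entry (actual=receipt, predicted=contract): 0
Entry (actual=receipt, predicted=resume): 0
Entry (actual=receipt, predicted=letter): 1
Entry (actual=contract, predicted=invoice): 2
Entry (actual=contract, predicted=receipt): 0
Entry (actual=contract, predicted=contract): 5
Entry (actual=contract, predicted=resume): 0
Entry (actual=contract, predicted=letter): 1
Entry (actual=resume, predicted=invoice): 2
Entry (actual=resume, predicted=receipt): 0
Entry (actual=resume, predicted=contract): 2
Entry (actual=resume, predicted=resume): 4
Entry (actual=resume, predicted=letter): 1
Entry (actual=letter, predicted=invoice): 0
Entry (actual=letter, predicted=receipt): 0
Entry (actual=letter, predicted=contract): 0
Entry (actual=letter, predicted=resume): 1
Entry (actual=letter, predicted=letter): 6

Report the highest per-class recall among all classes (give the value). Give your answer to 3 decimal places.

Per-class recall (TP/(TP+FN)):
  invoice: TP=14, FN=2+0+2+3=7 → 14/21 = 0.6667
  receipt: TP=9, FN=0+0+0+1=1 → 9/10 = 0.9000
  contract: TP=5, FN=2+0+0+1=3 → 5/8 = 0.6250
  resume: TP=4, FN=2+0+2+1=5 → 4/9 = 0.4444
  letter: TP=6, FN=0+0+0+1=1 → 6/7 = 0.8571
Highest is class 'receipt' with recall = 0.900.

0.900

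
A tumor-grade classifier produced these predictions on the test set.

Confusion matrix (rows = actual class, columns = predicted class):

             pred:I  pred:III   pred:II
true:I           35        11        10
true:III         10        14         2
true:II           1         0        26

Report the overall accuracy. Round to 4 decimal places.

0.6881

Accuracy = trace / total = (35+14+26=75) / 109 = 75/109 = 0.6881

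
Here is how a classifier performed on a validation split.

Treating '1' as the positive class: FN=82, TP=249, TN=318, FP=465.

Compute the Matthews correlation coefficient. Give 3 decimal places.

0.151

MCC = (TP·TN − FP·FN) / √((TP+FP)(TP+FN)(TN+FP)(TN+FN))
Numerator = 249·318 − 465·82 = 41052
Denominator = √(714·331·783·400) = √74019808800 = 272065.8170
MCC = 41052 / 272065.8170 = 0.151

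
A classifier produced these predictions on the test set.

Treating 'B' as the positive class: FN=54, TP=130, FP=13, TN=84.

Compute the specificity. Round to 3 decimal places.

0.866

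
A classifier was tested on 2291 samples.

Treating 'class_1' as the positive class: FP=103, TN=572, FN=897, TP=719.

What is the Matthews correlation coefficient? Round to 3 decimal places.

MCC = (TP·TN − FP·FN) / √((TP+FP)(TP+FN)(TN+FP)(TN+FN))
Numerator = 719·572 − 103·897 = 318877
Denominator = √(822·1616·675·1469) = √1317160634400 = 1147676.1888
MCC = 318877 / 1147676.1888 = 0.278

0.278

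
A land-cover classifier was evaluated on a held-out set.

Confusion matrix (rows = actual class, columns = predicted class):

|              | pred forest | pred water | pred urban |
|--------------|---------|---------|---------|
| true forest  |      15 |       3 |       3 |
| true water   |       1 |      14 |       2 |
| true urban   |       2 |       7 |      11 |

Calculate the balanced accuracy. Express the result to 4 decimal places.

0.6959

Balanced accuracy = mean of per-class recall.
  forest: recall = 15/21 = 0.71429
  water: recall = 14/17 = 0.82353
  urban: recall = 11/20 = 0.55000
Mean = (0.71429 + 0.82353 + 0.55000) / 3 = 0.6959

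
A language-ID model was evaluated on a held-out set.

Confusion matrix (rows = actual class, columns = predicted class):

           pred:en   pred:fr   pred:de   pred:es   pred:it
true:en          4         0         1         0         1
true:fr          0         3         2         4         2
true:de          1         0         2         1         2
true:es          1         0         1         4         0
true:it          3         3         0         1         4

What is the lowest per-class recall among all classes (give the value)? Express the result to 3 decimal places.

Per-class recall (TP/(TP+FN)):
  en: TP=4, FN=0+1+0+1=2 → 4/6 = 0.6667
  fr: TP=3, FN=0+2+4+2=8 → 3/11 = 0.2727
  de: TP=2, FN=1+0+1+2=4 → 2/6 = 0.3333
  es: TP=4, FN=1+0+1+0=2 → 4/6 = 0.6667
  it: TP=4, FN=3+3+0+1=7 → 4/11 = 0.3636
Lowest is class 'fr' with recall = 0.273.

0.273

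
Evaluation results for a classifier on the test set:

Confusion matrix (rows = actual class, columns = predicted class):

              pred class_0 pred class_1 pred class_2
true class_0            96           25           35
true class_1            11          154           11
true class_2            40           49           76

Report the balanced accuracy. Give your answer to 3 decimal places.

0.650

Balanced accuracy = mean of per-class recall.
  class_0: recall = 96/156 = 0.6154
  class_1: recall = 154/176 = 0.8750
  class_2: recall = 76/165 = 0.4606
Mean = (0.6154 + 0.8750 + 0.4606) / 3 = 0.650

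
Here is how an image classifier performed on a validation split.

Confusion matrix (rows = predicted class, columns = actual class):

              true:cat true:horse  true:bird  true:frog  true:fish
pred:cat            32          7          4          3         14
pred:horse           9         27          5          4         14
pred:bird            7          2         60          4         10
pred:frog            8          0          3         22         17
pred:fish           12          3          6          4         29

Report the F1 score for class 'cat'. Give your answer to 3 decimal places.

0.500

F1 score = 2·TP/(2·TP+FP+FN).
cat: TP=32, FP=7+4+3+14=28, FN=9+7+8+12=36 → 64/128 = 0.5000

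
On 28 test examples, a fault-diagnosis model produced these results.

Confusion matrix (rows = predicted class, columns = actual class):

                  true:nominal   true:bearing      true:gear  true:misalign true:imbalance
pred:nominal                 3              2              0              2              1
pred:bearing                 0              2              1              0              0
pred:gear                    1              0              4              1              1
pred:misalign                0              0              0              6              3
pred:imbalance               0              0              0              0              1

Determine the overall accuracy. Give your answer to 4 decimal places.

0.5714

Accuracy = trace / total = (3+2+4+6+1=16) / 28 = 16/28 = 0.5714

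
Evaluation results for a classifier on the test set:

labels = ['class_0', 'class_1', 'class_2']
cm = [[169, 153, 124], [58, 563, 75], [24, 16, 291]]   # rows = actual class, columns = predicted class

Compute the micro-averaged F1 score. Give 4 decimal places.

0.6945

Micro-averaging pools counts across classes: ΣTP=1023, ΣFP=450, ΣFN=450.
Micro-F1 score = 2·TP/(2·TP+FP+FN) on pooled counts = 0.6945 (equals overall accuracy in single-label multiclass).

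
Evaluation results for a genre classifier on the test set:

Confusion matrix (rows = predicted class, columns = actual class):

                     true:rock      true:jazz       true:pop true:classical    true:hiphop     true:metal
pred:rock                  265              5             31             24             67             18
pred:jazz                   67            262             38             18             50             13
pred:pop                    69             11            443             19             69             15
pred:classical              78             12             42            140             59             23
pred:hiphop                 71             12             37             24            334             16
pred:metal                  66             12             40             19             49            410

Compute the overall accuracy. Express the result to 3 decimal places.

0.633

Accuracy = trace / total = (265+262+443+140+334+410=1854) / 2928 = 1854/2928 = 0.633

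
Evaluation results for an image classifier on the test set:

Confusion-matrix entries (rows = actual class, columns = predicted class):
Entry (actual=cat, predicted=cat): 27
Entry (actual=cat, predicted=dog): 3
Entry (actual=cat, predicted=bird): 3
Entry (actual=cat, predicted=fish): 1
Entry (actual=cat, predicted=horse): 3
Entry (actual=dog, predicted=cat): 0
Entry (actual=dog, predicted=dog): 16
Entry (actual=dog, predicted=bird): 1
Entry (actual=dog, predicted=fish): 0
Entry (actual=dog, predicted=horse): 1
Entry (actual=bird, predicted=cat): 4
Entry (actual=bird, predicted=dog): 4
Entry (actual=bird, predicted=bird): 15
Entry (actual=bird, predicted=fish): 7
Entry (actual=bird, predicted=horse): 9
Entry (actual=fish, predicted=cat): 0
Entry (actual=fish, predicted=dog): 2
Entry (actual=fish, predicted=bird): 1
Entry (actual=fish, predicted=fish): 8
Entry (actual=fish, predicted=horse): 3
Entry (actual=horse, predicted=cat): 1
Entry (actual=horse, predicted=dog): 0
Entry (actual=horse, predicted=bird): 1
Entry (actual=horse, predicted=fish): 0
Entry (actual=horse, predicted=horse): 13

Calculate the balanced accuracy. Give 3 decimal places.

0.688

Balanced accuracy = mean of per-class recall.
  cat: recall = 27/37 = 0.7297
  dog: recall = 16/18 = 0.8889
  bird: recall = 15/39 = 0.3846
  fish: recall = 8/14 = 0.5714
  horse: recall = 13/15 = 0.8667
Mean = (0.7297 + 0.8889 + 0.3846 + 0.5714 + 0.8667) / 5 = 0.688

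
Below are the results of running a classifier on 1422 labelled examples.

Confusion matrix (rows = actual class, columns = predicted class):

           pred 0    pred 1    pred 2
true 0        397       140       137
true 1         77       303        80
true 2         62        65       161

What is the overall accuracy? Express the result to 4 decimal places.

0.6055

Accuracy = trace / total = (397+303+161=861) / 1422 = 861/1422 = 0.6055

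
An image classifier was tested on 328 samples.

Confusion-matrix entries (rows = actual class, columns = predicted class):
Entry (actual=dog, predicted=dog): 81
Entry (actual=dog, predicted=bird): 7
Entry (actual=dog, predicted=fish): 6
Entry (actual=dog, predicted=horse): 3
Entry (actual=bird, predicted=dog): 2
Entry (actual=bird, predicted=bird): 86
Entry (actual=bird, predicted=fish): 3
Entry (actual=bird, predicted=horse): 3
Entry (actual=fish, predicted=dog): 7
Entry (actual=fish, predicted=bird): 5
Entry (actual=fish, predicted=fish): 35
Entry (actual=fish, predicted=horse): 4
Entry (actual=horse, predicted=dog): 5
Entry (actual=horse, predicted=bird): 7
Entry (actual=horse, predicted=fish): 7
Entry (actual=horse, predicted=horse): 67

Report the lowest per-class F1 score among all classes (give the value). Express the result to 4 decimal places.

Per-class F1 score (2·TP/(2·TP+FP+FN)):
  dog: TP=81, FP=2+7+5=14, FN=7+6+3=16 → 162/192 = 0.84375
  bird: TP=86, FP=7+5+7=19, FN=2+3+3=8 → 172/199 = 0.86432
  fish: TP=35, FP=6+3+7=16, FN=7+5+4=16 → 70/102 = 0.68627
  horse: TP=67, FP=3+3+4=10, FN=5+7+7=19 → 134/163 = 0.82209
Lowest is class 'fish' with F1 score = 0.6863.

0.6863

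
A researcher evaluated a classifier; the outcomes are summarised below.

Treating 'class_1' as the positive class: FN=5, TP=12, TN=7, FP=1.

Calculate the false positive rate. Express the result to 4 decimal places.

0.1250

FPR = FP/(FP+TN) = 1/(1+7) = 0.1250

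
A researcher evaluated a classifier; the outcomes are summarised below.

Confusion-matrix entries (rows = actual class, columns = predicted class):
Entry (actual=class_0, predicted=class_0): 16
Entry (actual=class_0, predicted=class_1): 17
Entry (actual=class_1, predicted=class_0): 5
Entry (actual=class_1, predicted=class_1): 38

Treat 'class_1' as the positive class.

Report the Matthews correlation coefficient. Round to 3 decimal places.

MCC = (TP·TN − FP·FN) / √((TP+FP)(TP+FN)(TN+FP)(TN+FN))
Numerator = 38·16 − 17·5 = 523
Denominator = √(55·43·33·21) = √1638945 = 1280.2129
MCC = 523 / 1280.2129 = 0.409

0.409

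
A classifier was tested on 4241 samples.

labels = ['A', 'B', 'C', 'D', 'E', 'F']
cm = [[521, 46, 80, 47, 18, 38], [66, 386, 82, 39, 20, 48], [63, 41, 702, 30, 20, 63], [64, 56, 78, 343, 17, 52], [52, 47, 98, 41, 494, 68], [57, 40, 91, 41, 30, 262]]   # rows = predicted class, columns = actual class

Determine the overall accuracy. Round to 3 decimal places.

Accuracy = trace / total = (521+386+702+343+494+262=2708) / 4241 = 2708/4241 = 0.639

0.639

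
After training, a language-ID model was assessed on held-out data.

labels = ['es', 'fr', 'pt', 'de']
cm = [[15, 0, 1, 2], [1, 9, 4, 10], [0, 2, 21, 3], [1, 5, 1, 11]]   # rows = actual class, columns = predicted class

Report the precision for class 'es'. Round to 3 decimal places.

One-vs-rest for 'es': TP = diagonal; FP = other classes predicted 'es'; FN = 'es' predicted as other.
precision = TP/(TP+FP).
es: TP=15, FP=1+0+1=2 → 15/17 = 0.8824

0.882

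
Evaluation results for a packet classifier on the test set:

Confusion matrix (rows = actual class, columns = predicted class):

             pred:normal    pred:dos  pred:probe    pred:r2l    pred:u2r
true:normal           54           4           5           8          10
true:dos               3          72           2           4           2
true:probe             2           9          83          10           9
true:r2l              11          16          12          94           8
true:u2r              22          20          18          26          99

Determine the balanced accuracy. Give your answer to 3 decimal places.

Balanced accuracy = mean of per-class recall.
  normal: recall = 54/81 = 0.6667
  dos: recall = 72/83 = 0.8675
  probe: recall = 83/113 = 0.7345
  r2l: recall = 94/141 = 0.6667
  u2r: recall = 99/185 = 0.5351
Mean = (0.6667 + 0.8675 + 0.7345 + 0.6667 + 0.5351) / 5 = 0.694

0.694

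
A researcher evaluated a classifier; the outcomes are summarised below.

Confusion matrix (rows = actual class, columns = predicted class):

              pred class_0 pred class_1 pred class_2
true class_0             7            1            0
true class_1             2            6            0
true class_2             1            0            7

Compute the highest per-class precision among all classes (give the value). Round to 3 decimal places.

1.000

Per-class precision (TP/(TP+FP)):
  class_0: TP=7, FP=2+1=3 → 7/10 = 0.7000
  class_1: TP=6, FP=1+0=1 → 6/7 = 0.8571
  class_2: TP=7, FP=0+0=0 → 7/7 = 1.0000
Highest is class 'class_2' with precision = 1.000.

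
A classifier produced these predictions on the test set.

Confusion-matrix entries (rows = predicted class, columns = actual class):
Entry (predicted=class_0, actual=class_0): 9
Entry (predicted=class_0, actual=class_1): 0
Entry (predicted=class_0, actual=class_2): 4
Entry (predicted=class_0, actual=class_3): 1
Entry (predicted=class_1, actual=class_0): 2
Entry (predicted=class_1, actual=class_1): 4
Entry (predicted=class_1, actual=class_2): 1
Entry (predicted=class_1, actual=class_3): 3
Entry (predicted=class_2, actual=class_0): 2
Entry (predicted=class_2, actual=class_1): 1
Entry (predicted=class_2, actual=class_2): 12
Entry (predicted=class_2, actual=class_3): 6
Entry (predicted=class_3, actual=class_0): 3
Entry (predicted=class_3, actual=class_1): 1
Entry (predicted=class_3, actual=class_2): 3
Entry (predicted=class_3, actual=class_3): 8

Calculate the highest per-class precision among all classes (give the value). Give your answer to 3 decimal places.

0.643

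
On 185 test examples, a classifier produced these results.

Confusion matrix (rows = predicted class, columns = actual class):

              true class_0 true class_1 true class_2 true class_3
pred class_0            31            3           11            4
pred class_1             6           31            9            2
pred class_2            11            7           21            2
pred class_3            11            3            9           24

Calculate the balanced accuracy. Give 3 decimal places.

0.600

Balanced accuracy = mean of per-class recall.
  class_0: recall = 31/59 = 0.5254
  class_1: recall = 31/44 = 0.7045
  class_2: recall = 21/50 = 0.4200
  class_3: recall = 24/32 = 0.7500
Mean = (0.5254 + 0.7045 + 0.4200 + 0.7500) / 4 = 0.600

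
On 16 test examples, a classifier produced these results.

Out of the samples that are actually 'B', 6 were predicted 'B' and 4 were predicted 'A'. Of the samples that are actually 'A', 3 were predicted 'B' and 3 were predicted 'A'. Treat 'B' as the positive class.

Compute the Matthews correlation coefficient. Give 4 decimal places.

MCC = (TP·TN − FP·FN) / √((TP+FP)(TP+FN)(TN+FP)(TN+FN))
Numerator = 6·3 − 3·4 = 6
Denominator = √(9·10·6·7) = √3780 = 61.4817
MCC = 6 / 61.4817 = 0.0976

0.0976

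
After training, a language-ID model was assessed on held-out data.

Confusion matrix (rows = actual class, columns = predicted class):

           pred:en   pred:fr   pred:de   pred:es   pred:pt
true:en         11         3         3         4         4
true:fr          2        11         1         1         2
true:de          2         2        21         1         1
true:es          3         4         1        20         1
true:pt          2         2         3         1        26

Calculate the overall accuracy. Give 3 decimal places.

0.674

Accuracy = trace / total = (11+11+21+20+26=89) / 132 = 89/132 = 0.674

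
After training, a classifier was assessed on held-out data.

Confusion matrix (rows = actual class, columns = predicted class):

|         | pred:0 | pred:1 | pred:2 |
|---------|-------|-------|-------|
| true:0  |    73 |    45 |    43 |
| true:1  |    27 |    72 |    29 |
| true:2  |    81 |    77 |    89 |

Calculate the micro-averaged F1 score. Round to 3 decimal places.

Micro-averaging pools counts across classes: ΣTP=234, ΣFP=302, ΣFN=302.
Micro-F1 score = 2·TP/(2·TP+FP+FN) on pooled counts = 0.437 (equals overall accuracy in single-label multiclass).

0.437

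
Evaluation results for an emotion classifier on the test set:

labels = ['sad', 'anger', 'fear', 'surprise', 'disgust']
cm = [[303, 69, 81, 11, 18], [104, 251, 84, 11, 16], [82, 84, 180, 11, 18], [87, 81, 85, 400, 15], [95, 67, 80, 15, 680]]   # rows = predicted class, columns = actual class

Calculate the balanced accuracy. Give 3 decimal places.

0.612

Balanced accuracy = mean of per-class recall.
  sad: recall = 303/671 = 0.4516
  anger: recall = 251/552 = 0.4547
  fear: recall = 180/510 = 0.3529
  surprise: recall = 400/448 = 0.8929
  disgust: recall = 680/747 = 0.9103
Mean = (0.4516 + 0.4547 + 0.3529 + 0.8929 + 0.9103) / 5 = 0.612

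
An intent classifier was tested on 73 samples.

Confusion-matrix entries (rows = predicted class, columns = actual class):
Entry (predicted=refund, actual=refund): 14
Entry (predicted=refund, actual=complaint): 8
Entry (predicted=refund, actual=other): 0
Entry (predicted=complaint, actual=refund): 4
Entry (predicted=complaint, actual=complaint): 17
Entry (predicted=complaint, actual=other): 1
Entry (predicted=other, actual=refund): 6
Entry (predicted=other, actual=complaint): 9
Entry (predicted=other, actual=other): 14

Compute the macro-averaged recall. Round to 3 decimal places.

0.672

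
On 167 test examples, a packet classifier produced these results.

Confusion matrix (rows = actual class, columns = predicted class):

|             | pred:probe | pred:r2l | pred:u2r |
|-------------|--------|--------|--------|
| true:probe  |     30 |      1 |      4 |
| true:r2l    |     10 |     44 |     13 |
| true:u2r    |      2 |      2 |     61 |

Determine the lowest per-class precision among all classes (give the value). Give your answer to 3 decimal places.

0.714

Per-class precision (TP/(TP+FP)):
  probe: TP=30, FP=10+2=12 → 30/42 = 0.7143
  r2l: TP=44, FP=1+2=3 → 44/47 = 0.9362
  u2r: TP=61, FP=4+13=17 → 61/78 = 0.7821
Lowest is class 'probe' with precision = 0.714.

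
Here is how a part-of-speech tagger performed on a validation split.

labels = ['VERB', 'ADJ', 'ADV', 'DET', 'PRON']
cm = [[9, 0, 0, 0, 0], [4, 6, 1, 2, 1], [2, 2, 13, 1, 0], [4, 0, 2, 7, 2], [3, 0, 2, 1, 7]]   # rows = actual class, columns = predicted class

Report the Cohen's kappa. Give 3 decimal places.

Observed agreement pₒ = trace/N = 42/69 = 0.6087
Expected agreement pₑ = Σ (rowᵢ·colᵢ)/N² = (9·22 + 14·8 + 18·18 + 15·11 + 13·10)/69² = 0.1951
κ = (pₒ − pₑ)/(1 − pₑ) = (0.6087 − 0.1951)/(1 − 0.1951) = 0.514

0.514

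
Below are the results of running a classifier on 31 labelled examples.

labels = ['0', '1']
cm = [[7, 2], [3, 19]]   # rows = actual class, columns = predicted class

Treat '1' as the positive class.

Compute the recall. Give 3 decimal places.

0.864

Recall = TP/(TP+FN) = 19/(19+3) = 19/22 = 0.864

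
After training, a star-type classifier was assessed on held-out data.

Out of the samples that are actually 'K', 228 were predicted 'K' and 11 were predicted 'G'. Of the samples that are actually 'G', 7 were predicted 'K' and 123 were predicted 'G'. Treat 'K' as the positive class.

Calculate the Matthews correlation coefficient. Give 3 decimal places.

MCC = (TP·TN − FP·FN) / √((TP+FP)(TP+FN)(TN+FP)(TN+FN))
Numerator = 228·123 − 7·11 = 27967
Denominator = √(235·239·130·134) = √978394300 = 31279.2951
MCC = 27967 / 31279.2951 = 0.894

0.894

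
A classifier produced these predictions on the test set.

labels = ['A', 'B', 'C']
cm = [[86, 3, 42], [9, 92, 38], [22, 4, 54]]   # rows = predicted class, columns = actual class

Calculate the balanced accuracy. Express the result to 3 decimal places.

Balanced accuracy = mean of per-class recall.
  A: recall = 86/117 = 0.7350
  B: recall = 92/99 = 0.9293
  C: recall = 54/134 = 0.4030
Mean = (0.7350 + 0.9293 + 0.4030) / 3 = 0.689

0.689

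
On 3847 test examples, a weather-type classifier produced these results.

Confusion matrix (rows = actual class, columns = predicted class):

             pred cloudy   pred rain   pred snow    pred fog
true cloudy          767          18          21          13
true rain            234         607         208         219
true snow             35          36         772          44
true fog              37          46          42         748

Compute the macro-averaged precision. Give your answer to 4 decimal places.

Per-class precision (TP/(TP+FP)):
  cloudy: TP=767, FP=234+35+37=306 → 767/1073 = 0.71482
  rain: TP=607, FP=18+36+46=100 → 607/707 = 0.85856
  snow: TP=772, FP=21+208+42=271 → 772/1043 = 0.74017
  fog: TP=748, FP=13+219+44=276 → 748/1024 = 0.73047
Macro-precision = mean = (0.71482 + 0.85856 + 0.74017 + 0.73047) / 4 = 0.7610

0.7610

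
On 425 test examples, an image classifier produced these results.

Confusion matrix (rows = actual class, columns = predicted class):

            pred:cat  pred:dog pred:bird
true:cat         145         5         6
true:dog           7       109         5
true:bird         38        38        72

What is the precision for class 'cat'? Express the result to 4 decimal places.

0.7632

precision = TP/(TP+FP).
cat: TP=145, FP=7+38=45 → 145/190 = 0.76316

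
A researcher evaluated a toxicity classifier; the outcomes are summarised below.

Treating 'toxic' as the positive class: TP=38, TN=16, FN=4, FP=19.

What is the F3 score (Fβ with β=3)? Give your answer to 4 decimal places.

Fβ = (1+β²)·TP / ((1+β²)·TP + β²·FN + FP), with β²=9
= 10·38 / (10·38 + 9·4 + 19) = 0.8736

0.8736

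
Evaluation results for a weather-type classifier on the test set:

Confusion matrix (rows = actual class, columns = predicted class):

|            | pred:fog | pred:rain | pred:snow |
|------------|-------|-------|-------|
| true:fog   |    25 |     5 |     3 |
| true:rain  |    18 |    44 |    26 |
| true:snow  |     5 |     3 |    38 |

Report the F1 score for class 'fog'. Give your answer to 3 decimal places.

0.617

F1 score = 2·TP/(2·TP+FP+FN).
fog: TP=25, FP=18+5=23, FN=5+3=8 → 50/81 = 0.6173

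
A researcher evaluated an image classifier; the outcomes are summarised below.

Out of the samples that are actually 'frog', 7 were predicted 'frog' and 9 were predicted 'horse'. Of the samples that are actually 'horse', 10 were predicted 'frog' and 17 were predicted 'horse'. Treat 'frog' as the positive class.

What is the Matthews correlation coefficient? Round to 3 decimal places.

0.066

MCC = (TP·TN − FP·FN) / √((TP+FP)(TP+FN)(TN+FP)(TN+FN))
Numerator = 7·17 − 10·9 = 29
Denominator = √(17·16·27·26) = √190944 = 436.9714
MCC = 29 / 436.9714 = 0.066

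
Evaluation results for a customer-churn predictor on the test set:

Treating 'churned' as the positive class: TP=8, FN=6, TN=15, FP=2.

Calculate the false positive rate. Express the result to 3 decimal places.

0.118

FPR = FP/(FP+TN) = 2/(2+15) = 0.118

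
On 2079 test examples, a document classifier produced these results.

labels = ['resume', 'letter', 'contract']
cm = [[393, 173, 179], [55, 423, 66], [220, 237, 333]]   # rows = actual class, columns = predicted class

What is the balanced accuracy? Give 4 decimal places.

Balanced accuracy = mean of per-class recall.
  resume: recall = 393/745 = 0.52752
  letter: recall = 423/544 = 0.77757
  contract: recall = 333/790 = 0.42152
Mean = (0.52752 + 0.77757 + 0.42152) / 3 = 0.5755

0.5755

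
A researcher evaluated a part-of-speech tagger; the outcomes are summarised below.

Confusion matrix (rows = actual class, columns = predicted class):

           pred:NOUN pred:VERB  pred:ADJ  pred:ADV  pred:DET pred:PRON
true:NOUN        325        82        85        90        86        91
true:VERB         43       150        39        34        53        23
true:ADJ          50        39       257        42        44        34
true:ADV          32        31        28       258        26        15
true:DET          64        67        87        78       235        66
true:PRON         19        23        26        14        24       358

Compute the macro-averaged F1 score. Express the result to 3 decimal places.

0.521

Per-class F1 score (2·TP/(2·TP+FP+FN)):
  NOUN: TP=325, FP=43+50+32+64+19=208, FN=82+85+90+86+91=434 → 650/1292 = 0.5031
  VERB: TP=150, FP=82+39+31+67+23=242, FN=43+39+34+53+23=192 → 300/734 = 0.4087
  ADJ: TP=257, FP=85+39+28+87+26=265, FN=50+39+42+44+34=209 → 514/988 = 0.5202
  ADV: TP=258, FP=90+34+42+78+14=258, FN=32+31+28+26+15=132 → 516/906 = 0.5695
  DET: TP=235, FP=86+53+44+26+24=233, FN=64+67+87+78+66=362 → 470/1065 = 0.4413
  PRON: TP=358, FP=91+23+34+15+66=229, FN=19+23+26+14+24=106 → 716/1051 = 0.6813
Macro-F1 score = mean = (0.5031 + 0.4087 + 0.5202 + 0.5695 + 0.4413 + 0.6813) / 6 = 0.521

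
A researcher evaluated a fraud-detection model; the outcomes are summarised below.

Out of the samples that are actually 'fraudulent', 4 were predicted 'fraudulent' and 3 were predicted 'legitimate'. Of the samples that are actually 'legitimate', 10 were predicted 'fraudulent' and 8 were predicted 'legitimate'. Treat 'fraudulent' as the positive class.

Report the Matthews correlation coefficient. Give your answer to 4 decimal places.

0.0144

MCC = (TP·TN − FP·FN) / √((TP+FP)(TP+FN)(TN+FP)(TN+FN))
Numerator = 4·8 − 10·3 = 2
Denominator = √(14·7·18·11) = √19404 = 139.2982
MCC = 2 / 139.2982 = 0.0144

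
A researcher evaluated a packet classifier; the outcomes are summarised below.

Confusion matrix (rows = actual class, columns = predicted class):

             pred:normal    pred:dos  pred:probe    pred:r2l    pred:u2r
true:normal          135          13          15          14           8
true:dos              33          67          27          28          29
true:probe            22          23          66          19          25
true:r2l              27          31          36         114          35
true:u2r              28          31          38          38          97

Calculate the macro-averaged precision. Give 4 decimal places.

Per-class precision (TP/(TP+FP)):
  normal: TP=135, FP=33+22+27+28=110 → 135/245 = 0.55102
  dos: TP=67, FP=13+23+31+31=98 → 67/165 = 0.40606
  probe: TP=66, FP=15+27+36+38=116 → 66/182 = 0.36264
  r2l: TP=114, FP=14+28+19+38=99 → 114/213 = 0.53521
  u2r: TP=97, FP=8+29+25+35=97 → 97/194 = 0.50000
Macro-precision = mean = (0.55102 + 0.40606 + 0.36264 + 0.53521 + 0.50000) / 5 = 0.4710

0.4710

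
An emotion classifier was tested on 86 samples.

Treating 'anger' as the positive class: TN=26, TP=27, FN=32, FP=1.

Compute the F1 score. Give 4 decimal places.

0.6207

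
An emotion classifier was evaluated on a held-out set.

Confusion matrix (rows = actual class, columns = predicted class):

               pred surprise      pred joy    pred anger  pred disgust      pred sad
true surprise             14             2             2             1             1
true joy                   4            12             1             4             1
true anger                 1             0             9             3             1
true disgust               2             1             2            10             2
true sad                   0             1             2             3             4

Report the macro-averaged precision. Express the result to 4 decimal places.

Per-class precision (TP/(TP+FP)):
  surprise: TP=14, FP=4+1+2+0=7 → 14/21 = 0.66667
  joy: TP=12, FP=2+0+1+1=4 → 12/16 = 0.75000
  anger: TP=9, FP=2+1+2+2=7 → 9/16 = 0.56250
  disgust: TP=10, FP=1+4+3+3=11 → 10/21 = 0.47619
  sad: TP=4, FP=1+1+1+2=5 → 4/9 = 0.44444
Macro-precision = mean = (0.66667 + 0.75000 + 0.56250 + 0.47619 + 0.44444) / 5 = 0.5800

0.5800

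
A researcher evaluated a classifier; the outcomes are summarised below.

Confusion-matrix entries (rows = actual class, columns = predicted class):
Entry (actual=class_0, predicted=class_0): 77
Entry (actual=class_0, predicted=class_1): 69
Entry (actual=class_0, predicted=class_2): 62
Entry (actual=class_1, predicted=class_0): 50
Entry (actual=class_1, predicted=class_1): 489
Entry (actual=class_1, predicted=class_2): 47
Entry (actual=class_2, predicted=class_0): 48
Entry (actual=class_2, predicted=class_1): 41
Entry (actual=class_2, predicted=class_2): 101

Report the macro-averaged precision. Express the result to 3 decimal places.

Per-class precision (TP/(TP+FP)):
  class_0: TP=77, FP=50+48=98 → 77/175 = 0.4400
  class_1: TP=489, FP=69+41=110 → 489/599 = 0.8164
  class_2: TP=101, FP=62+47=109 → 101/210 = 0.4810
Macro-precision = mean = (0.4400 + 0.8164 + 0.4810) / 3 = 0.579

0.579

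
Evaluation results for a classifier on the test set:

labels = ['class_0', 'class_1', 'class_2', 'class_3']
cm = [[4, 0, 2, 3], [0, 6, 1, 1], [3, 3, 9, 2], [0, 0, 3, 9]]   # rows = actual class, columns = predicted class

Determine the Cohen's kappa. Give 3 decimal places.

Observed agreement pₒ = trace/N = 28/46 = 0.6087
Expected agreement pₑ = Σ (rowᵢ·colᵢ)/N² = (9·7 + 8·9 + 17·15 + 12·15)/46² = 0.2694
κ = (pₒ − pₑ)/(1 − pₑ) = (0.6087 − 0.2694)/(1 − 0.2694) = 0.464

0.464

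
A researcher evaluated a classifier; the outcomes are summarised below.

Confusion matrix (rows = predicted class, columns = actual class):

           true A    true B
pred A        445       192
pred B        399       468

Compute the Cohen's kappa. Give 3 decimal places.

0.229

Observed agreement pₒ = trace/N = 913/1504 = 0.6070
Expected agreement pₑ = Σ (rowᵢ·colᵢ)/N² = (844·637 + 660·867)/1504² = 0.4906
κ = (pₒ − pₑ)/(1 − pₑ) = (0.6070 − 0.4906)/(1 − 0.4906) = 0.229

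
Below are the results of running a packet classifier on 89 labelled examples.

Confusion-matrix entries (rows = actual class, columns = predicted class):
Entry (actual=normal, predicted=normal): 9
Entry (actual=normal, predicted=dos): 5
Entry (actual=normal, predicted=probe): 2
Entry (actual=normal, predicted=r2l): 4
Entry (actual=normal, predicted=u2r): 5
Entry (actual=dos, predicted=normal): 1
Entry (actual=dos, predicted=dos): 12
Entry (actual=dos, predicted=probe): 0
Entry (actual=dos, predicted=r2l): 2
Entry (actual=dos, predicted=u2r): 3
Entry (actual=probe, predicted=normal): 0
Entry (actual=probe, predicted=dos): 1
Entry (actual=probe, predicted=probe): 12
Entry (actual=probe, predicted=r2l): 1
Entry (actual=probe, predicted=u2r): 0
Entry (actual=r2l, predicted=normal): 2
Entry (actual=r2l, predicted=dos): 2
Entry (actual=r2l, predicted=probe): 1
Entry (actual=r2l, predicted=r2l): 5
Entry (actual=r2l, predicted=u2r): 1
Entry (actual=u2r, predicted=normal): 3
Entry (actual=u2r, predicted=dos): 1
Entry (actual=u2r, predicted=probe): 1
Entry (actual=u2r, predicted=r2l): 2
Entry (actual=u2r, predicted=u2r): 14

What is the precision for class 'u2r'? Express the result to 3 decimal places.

0.609

Take TP from the diagonal, FP from the rest of the 'u2r' prediction marginal, FN from the rest of the 'u2r' actual marginal.
precision = TP/(TP+FP).
u2r: TP=14, FP=5+3+0+1=9 → 14/23 = 0.6087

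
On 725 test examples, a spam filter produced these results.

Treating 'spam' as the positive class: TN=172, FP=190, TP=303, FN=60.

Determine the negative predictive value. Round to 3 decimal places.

NPV = TN/(TN+FN) = 172/(172+60) = 0.741

0.741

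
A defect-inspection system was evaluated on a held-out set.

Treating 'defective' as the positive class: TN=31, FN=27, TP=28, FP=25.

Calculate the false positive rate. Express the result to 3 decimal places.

0.446

FPR = FP/(FP+TN) = 25/(25+31) = 0.446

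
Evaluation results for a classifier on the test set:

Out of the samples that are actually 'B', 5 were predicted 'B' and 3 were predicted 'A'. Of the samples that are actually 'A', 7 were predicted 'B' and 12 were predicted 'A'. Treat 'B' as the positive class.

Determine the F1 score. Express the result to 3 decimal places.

0.500

Precision = TP/(TP+FP) = 5/12 = 0.4167
Recall = TP/(TP+FN) = 5/8 = 0.6250
F1 = 2·TP/(2·TP+FP+FN) = 10/20 = 0.500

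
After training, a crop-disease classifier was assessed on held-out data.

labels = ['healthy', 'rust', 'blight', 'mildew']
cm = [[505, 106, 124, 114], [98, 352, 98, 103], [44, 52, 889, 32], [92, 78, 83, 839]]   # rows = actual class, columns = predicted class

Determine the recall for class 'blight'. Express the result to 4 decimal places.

0.8741

One-vs-rest for 'blight': TP = diagonal; FP = other classes predicted 'blight'; FN = 'blight' predicted as other.
recall = TP/(TP+FN).
blight: TP=889, FN=44+52+32=128 → 889/1017 = 0.87414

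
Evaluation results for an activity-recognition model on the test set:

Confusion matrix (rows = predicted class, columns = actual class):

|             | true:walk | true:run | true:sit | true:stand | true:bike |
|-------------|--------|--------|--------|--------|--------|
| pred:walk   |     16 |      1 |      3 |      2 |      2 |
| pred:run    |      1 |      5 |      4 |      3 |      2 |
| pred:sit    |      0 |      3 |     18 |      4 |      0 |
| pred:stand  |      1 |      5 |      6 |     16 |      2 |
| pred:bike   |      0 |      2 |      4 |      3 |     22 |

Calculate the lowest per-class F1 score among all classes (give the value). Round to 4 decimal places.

Per-class F1 score (2·TP/(2·TP+FP+FN)):
  walk: TP=16, FP=1+3+2+2=8, FN=1+0+1+0=2 → 32/42 = 0.76190
  run: TP=5, FP=1+4+3+2=10, FN=1+3+5+2=11 → 10/31 = 0.32258
  sit: TP=18, FP=0+3+4+0=7, FN=3+4+6+4=17 → 36/60 = 0.60000
  stand: TP=16, FP=1+5+6+2=14, FN=2+3+4+3=12 → 32/58 = 0.55172
  bike: TP=22, FP=0+2+4+3=9, FN=2+2+0+2=6 → 44/59 = 0.74576
Lowest is class 'run' with F1 score = 0.3226.

0.3226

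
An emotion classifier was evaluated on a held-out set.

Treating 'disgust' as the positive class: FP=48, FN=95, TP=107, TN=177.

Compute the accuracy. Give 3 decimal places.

Accuracy = (TP+TN)/N = (107+177)/427 = 0.665

0.665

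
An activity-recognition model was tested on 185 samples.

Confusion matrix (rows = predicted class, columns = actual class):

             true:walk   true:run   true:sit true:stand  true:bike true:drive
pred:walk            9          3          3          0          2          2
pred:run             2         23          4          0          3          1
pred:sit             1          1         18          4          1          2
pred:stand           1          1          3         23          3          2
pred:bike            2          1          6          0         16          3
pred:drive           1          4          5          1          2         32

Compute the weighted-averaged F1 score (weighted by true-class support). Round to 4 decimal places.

Per-class F1 score (2·TP/(2·TP+FP+FN)):
  walk: TP=9, FP=3+3+0+2+2=10, FN=2+1+1+2+1=7 → 18/35 = 0.51429
  run: TP=23, FP=2+4+0+3+1=10, FN=3+1+1+1+4=10 → 46/66 = 0.69697
  sit: TP=18, FP=1+1+4+1+2=9, FN=3+4+3+6+5=21 → 36/66 = 0.54545
  stand: TP=23, FP=1+1+3+3+2=10, FN=0+0+4+0+1=5 → 46/61 = 0.75410
  bike: TP=16, FP=2+1+6+0+3=12, FN=2+3+1+3+2=11 → 32/55 = 0.58182
  drive: TP=32, FP=1+4+5+1+2=13, FN=2+1+2+2+3=10 → 64/87 = 0.73563
Weighted-F1 score = Σ (supportᵢ/N)·F1 scoreᵢ with N=185: (16/185)·0.51429 + (33/185)·0.69697 + (39/185)·0.54545 + (28/185)·0.75410 + (27/185)·0.58182 + (42/185)·0.73563 = 0.6498

0.6498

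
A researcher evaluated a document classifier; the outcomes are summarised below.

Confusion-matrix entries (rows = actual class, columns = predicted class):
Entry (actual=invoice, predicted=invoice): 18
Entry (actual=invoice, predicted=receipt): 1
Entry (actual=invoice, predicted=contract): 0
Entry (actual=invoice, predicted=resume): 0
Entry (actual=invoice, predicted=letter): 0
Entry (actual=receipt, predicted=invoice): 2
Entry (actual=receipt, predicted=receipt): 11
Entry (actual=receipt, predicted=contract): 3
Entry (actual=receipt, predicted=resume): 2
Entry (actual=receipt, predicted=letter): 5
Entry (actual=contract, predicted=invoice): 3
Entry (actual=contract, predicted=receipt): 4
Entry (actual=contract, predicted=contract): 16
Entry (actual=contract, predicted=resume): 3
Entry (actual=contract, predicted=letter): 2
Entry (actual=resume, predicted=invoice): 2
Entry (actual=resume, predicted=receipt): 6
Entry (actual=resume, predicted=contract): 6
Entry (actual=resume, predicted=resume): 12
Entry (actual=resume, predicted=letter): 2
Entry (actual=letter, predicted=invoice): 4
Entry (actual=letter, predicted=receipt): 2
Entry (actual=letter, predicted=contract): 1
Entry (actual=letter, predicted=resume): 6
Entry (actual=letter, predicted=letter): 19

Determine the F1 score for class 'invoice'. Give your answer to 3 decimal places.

0.750

Take TP from the diagonal, FP from the rest of the 'invoice' prediction marginal, FN from the rest of the 'invoice' actual marginal.
F1 score = 2·TP/(2·TP+FP+FN).
invoice: TP=18, FP=2+3+2+4=11, FN=1+0+0+0=1 → 36/48 = 0.7500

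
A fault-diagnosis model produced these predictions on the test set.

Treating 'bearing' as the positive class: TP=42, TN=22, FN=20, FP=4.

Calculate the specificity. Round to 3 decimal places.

0.846

Specificity = TN/(TN+FP) = 22/(22+4) = 0.846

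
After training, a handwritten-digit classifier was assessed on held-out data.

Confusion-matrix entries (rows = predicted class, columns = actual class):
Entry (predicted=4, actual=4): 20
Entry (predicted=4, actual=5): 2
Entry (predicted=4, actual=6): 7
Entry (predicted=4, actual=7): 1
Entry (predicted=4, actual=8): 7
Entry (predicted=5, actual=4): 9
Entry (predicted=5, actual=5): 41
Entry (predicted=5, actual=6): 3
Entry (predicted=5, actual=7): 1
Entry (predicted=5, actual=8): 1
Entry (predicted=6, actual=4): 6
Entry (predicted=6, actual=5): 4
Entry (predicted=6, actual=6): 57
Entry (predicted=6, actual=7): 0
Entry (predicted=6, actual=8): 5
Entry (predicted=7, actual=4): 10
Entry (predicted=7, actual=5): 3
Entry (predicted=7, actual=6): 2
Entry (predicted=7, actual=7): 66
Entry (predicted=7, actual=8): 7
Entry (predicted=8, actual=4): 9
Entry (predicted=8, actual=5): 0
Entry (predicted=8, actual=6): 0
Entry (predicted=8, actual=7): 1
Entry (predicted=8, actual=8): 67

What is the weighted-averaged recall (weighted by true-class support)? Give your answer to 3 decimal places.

0.763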